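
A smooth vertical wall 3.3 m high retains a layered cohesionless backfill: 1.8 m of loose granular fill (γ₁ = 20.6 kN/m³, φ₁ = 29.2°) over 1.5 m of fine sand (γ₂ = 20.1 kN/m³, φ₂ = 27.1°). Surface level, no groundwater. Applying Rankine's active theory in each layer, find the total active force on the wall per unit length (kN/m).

40.8 kN/m

K_a1 = tan²(45°−29.2°/2) = 0.3442; K_a2 = tan²(45°−27.1°/2) = 0.3741.
Layer 1: σ at base = K_a1 γ₁ h₁ = 12.76 kPa; P₁ = ½×12.76×1.8 = 11.49.
Layer 2: σ_v at top = γ₁h₁ = 37.08; σ_h top = K_a2×37.08 = 13.87; σ_h base = K_a2×(37.08+20.1×1.5) = 25.15.
P₂ = ½(13.87+25.15)×1.5 = 29.26. Total P_a = 11.49+29.26 = 40.75 kN/m.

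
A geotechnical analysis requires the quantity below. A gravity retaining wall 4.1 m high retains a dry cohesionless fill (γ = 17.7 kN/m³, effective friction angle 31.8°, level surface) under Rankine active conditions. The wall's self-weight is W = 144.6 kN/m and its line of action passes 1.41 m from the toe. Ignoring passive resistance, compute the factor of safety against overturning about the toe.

3.24

K_a = tan²(45° − 31.8°/2) = 0.3098.
P_a = ½K_aγH² = 0.5×0.3098×17.7×4.1² = 46.09 kN/m, acting at H/3 = 1.367 m above the base.
Overturning moment M_o = P_a × H/3 = 46.09 × 1.367 = 62.99.
Resisting moment M_r = W × 1.41 = 144.6 × 1.41 = 203.9.
FS_overturning = M_r/M_o = 203.9/62.99 = 3.237.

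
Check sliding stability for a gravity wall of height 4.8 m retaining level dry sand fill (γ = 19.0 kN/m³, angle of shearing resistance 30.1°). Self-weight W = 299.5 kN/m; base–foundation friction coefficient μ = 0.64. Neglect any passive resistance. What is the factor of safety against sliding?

2.64

K_a = tan²(45° − 30.1°/2) = 0.3320.
P_a = ½K_aγH² = 0.5×0.3320×19.0×4.8² = 72.67 kN/m, acting at H/3 = 1.600 m above the base.
FS_sliding = μW / P_a = 0.64×299.5 / 72.67 = 2.638.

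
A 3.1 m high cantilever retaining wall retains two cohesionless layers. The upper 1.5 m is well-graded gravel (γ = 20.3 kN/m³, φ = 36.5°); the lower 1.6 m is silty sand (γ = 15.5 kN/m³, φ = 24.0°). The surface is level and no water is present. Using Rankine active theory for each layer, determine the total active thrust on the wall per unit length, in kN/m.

34.7 kN/m

K_a1 = tan²(45°−36.5°/2) = 0.2541; K_a2 = tan²(45°−24.0°/2) = 0.4217.
Layer 1: σ at base = K_a1 γ₁ h₁ = 7.736 kPa; P₁ = ½×7.736×1.5 = 5.802.
Layer 2: σ_v at top = γ₁h₁ = 30.45; σ_h top = K_a2×30.45 = 12.84; σ_h base = K_a2×(30.45+15.5×1.6) = 23.30.
P₂ = ½(12.84+23.30)×1.6 = 28.91. Total P_a = 5.802+28.91 = 34.72 kN/m.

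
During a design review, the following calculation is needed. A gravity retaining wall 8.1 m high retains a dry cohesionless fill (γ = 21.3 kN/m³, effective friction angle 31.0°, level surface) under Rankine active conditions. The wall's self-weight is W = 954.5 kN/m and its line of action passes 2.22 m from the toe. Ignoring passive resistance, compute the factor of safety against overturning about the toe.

K_a = tan²(45° − 31.0°/2) = 0.3201.
P_a = ½K_aγH² = 0.5×0.3201×21.3×8.1² = 223.7 kN/m, acting at H/3 = 2.700 m above the base.
Overturning moment M_o = P_a × H/3 = 223.7 × 2.700 = 603.9.
Resisting moment M_r = W × 2.22 = 954.5 × 2.22 = 2119.
FS_overturning = M_r/M_o = 2119/603.9 = 3.509.

3.51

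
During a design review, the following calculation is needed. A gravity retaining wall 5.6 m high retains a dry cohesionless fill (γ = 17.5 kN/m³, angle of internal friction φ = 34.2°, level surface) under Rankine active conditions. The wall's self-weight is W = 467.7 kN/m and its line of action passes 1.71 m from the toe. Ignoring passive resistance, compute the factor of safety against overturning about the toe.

K_a = tan²(45° − 34.2°/2) = 0.2803.
P_a = ½K_aγH² = 0.5×0.2803×17.5×5.6² = 76.93 kN/m, acting at H/3 = 1.867 m above the base.
Overturning moment M_o = P_a × H/3 = 76.93 × 1.867 = 143.6.
Resisting moment M_r = W × 1.71 = 467.7 × 1.71 = 799.8.
FS_overturning = M_r/M_o = 799.8/143.6 = 5.570.

5.57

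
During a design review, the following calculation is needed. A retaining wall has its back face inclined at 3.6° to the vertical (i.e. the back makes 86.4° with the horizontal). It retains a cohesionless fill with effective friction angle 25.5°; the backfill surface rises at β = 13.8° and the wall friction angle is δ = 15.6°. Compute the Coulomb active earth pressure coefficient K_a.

K_a = sin²(α+φ) / [sin²α · sin(α−δ) · (1 + √{sin(φ+δ)sin(φ−β) / (sin(α−δ)sin(α+β))})²].
With α = 86.4°, φ = 25.5°, δ = 15.6°, β = 13.8°: K_a = 0.4815.

0.481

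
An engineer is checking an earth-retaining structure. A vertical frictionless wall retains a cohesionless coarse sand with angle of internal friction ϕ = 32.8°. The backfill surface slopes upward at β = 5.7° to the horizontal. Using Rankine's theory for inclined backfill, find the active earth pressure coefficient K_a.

0.301

K_a = cos β · (cos β − √(cos²β − cos²φ)) / (cos β + √(cos²β − cos²φ)).
cos β = 0.9951, cos φ = 0.8406, √(cos²β − cos²φ) = 0.5325.
K_a = 0.9951 × (0.9951 − 0.5325)/(0.9951 + 0.5325) = 0.3013.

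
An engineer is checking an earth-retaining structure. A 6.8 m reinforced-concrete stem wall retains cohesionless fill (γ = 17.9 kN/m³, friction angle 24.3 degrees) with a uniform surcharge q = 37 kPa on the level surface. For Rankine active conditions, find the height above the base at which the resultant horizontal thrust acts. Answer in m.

K_a = 0.4169.
Triangular part P₁ = ½K_aγH² = 172.5 at H/3 = 2.267 m; rectangular part P₂ = K_a q H = 104.9 at H/2 = 3.400 m.
ȳ = (P₁·2.267 + P₂·3.400)/(P₁+P₂) = 2.695 m.

2.70 m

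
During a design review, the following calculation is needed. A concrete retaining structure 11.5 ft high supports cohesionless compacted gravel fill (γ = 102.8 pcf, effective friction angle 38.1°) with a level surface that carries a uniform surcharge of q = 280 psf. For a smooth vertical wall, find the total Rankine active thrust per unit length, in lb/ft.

K_a = tan²(45° − φ/2) = 0.2368.
Soil triangle: ½ K_a γ H² = 0.5×0.2368×102.8×11.5² = 1610 lb/ft.
Surcharge rectangle: K_a q H = 0.2368×280×11.5 = 762.6 lb/ft.
Total = 1610 + 762.6 = 2372 lb/ft.

2370 lb/ft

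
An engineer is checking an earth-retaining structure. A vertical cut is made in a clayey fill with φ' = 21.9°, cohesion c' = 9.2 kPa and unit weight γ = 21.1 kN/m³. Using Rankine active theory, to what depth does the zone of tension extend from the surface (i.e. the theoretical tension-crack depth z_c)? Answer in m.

K_a = tan²(45° − 21.9°/2) = 0.4567; √K_a = 0.6758.
The active pressure is zero where K_a γ z = 2c√K_a, so z_c = 2c/(γ√K_a) = 2×9.2/(21.1×0.6758) = 1.290 m.

1.29 m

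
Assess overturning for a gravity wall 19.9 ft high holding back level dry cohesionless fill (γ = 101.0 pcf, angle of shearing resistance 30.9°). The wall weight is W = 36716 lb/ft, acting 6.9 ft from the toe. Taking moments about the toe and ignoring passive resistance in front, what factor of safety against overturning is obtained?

5.94

K_a = tan²(45° − 30.9°/2) = 0.3214.
P_a = ½K_aγH² = 0.5×0.3214×101.0×19.9² = 6428 lb/ft, acting at H/3 = 6.633 ft above the base.
Overturning moment M_o = P_a × H/3 = 6428 × 6.633 = 42640.
Resisting moment M_r = W × 6.9 = 36716 × 6.9 = 253300.
FS_overturning = M_r/M_o = 253300/42640 = 5.942.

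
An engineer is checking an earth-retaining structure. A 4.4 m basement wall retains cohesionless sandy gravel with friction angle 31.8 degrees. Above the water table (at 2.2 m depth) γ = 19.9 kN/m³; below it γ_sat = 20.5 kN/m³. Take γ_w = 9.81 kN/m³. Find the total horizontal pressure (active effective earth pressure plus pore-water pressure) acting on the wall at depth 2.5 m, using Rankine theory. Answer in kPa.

K_a = (1 − sin φ)/(1 + sin φ) = 0.3098.
γ' = 20.5 − 9.81 = 10.69 kN/m³.
Effective vertical stress at 2.5 m: σ'_v = 19.9×2.2 + 10.69×0.300 = 46.99 kPa.
σ'_h = K_a σ'_v = 0.3098 × 46.99 = 14.56 kPa; u = γ_w × 0.300 = 2.943 kPa.
Total σ_h = 14.56 + 2.943 = 17.50 kPa.

17.5 kPa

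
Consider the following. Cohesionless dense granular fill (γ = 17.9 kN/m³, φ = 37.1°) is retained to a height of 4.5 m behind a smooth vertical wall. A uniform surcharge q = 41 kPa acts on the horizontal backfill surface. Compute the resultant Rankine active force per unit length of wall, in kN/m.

K_a = tan²(45° − φ/2) = 0.2475.
Soil triangle: ½ K_a γ H² = 0.5×0.2475×17.9×4.5² = 44.86 kN/m.
Surcharge rectangle: K_a q H = 0.2475×41×4.5 = 45.66 kN/m.
Total = 44.86 + 45.66 = 90.52 kN/m.

90.5 kN/m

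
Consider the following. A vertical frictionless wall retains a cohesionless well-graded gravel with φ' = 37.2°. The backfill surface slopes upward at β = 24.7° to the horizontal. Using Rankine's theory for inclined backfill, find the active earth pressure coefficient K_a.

K_a = cos β · (cos β − √(cos²β − cos²φ)) / (cos β + √(cos²β − cos²φ)).
cos β = 0.9085, cos φ = 0.7965, √(cos²β − cos²φ) = 0.4370.
K_a = 0.9085 × (0.9085 − 0.4370)/(0.9085 + 0.4370) = 0.3184.

0.318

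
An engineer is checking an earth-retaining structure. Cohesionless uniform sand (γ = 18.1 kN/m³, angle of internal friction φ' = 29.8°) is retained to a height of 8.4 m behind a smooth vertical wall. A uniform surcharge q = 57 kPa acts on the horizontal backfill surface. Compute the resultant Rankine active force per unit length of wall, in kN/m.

K_a = tan²(45° − φ/2) = 0.3360.
Soil triangle: ½ K_a γ H² = 0.5×0.3360×18.1×8.4² = 214.6 kN/m.
Surcharge rectangle: K_a q H = 0.3360×57×8.4 = 160.9 kN/m.
Total = 214.6 + 160.9 = 375.5 kN/m.

375 kN/m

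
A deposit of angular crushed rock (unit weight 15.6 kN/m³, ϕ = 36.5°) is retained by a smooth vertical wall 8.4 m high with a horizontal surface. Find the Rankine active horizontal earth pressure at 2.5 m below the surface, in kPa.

K_a = (1 − sin φ)/(1 + sin φ) = 0.2541.
σ_h = K_a γ z = 0.2541 × 15.6 × 2.5 = 9.908 kPa.

9.91 kPa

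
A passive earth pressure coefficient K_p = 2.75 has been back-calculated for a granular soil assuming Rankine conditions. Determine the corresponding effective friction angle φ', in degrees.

27.8°

K_p = (1+sin φ)/(1−sin φ) ⇒ sin φ = (K_p − 1)/(K_p + 1) = 0.4667.
φ = arcsin(0.4667) = 27.82°.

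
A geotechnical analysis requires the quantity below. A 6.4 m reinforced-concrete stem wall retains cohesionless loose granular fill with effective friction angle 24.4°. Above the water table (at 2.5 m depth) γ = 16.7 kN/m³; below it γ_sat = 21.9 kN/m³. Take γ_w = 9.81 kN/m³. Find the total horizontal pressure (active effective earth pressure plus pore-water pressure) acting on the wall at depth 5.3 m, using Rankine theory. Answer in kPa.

K_a = (1 − sin φ)/(1 + sin φ) = 0.4153.
γ' = 21.9 − 9.81 = 12.09 kN/m³.
Effective vertical stress at 5.3 m: σ'_v = 16.7×2.5 + 12.09×2.80 = 75.60 kPa.
σ'_h = K_a σ'_v = 0.4153 × 75.60 = 31.40 kPa; u = γ_w × 2.80 = 27.47 kPa.
Total σ_h = 31.40 + 27.47 = 58.87 kPa.

58.9 kPa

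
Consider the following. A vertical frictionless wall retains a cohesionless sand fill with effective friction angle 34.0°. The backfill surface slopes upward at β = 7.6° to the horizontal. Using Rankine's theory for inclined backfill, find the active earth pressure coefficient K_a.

0.289

K_a = cos β · (cos β − √(cos²β − cos²φ)) / (cos β + √(cos²β − cos²φ)).
cos β = 0.9912, cos φ = 0.8290, √(cos²β − cos²φ) = 0.5433.
K_a = 0.9912 × (0.9912 − 0.5433)/(0.9912 + 0.5433) = 0.2893.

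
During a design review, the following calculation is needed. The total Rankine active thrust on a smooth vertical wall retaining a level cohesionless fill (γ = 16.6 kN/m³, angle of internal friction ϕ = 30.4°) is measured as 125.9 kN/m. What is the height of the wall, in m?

K_a = 0.3280. P_a = ½ K_a γ H² ⇒ H = √(2P_a/(K_a γ)).
H = √(2×125.9/(0.3280×16.6)) = 6.801 m.

6.80 m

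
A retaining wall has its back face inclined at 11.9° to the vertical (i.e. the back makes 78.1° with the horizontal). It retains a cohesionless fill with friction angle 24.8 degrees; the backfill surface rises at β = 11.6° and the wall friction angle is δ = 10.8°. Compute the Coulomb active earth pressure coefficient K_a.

0.565

K_a = sin²(α+φ) / [sin²α · sin(α−δ) · (1 + √{sin(φ+δ)sin(φ−β) / (sin(α−δ)sin(α+β))})²].
With α = 78.1°, φ = 24.8°, δ = 10.8°, β = 11.6°: K_a = 0.5652.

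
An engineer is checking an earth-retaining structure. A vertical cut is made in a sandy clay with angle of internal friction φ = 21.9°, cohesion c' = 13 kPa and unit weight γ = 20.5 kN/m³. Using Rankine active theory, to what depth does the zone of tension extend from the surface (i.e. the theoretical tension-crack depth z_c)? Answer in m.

1.88 m

K_a = tan²(45° − 21.9°/2) = 0.4567; √K_a = 0.6758.
The active pressure is zero where K_a γ z = 2c√K_a, so z_c = 2c/(γ√K_a) = 2×13/(20.5×0.6758) = 1.877 m.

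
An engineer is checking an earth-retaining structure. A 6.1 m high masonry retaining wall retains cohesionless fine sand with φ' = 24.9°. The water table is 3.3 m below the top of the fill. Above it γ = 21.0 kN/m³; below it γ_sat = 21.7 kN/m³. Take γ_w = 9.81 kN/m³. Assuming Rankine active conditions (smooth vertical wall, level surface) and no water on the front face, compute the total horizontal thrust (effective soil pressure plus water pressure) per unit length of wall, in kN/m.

183 kN/m

K_a = tan²(45° − φ/2) = 0.4074.
γ' = 21.7 − 9.81 = 11.89 kN/m³. Depth below WT = 2.8 m.
σ'_h at WT = K_a γ d_w = 28.23 kPa; at base = 28.23 + K_a γ' × 2.8 = 41.80 kPa.
P₁ (0–3.3 m) = ½×28.23×3.3 = 46.59. P₂ (3.3–6.1 m) = ½(28.23+41.80)×2.8 = 98.05.
P_w = ½ γ_w h₂² = 0.5×9.81×2.8² = 38.46. Total = 46.59+98.05+38.46 = 183.1 kN/m.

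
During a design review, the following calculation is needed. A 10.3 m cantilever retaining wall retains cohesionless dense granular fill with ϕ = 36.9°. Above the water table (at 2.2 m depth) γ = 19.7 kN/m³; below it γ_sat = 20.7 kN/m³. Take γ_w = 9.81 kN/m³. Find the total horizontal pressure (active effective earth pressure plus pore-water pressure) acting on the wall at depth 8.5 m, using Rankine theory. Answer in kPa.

89.8 kPa

K_a = (1 − sin φ)/(1 + sin φ) = 0.2497.
γ' = 20.7 − 9.81 = 10.89 kN/m³.
Effective vertical stress at 8.5 m: σ'_v = 19.7×2.2 + 10.89×6.30 = 111.9 kPa.
σ'_h = K_a σ'_v = 0.2497 × 111.9 = 27.95 kPa; u = γ_w × 6.30 = 61.80 kPa.
Total σ_h = 27.95 + 61.80 = 89.75 kPa.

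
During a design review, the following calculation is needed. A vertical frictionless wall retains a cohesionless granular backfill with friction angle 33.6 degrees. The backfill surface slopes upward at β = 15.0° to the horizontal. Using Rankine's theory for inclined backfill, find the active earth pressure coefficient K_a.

0.317

K_a = cos β · (cos β − √(cos²β − cos²φ)) / (cos β + √(cos²β − cos²φ)).
cos β = 0.9659, cos φ = 0.8329, √(cos²β − cos²φ) = 0.4891.
K_a = 0.9659 × (0.9659 − 0.4891)/(0.9659 + 0.4891) = 0.3165.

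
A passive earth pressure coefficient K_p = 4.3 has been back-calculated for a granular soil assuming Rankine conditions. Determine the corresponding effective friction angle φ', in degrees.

38.5°

K_p = (1+sin φ)/(1−sin φ) ⇒ sin φ = (K_p − 1)/(K_p + 1) = 0.6226.
φ = arcsin(0.6226) = 38.51°.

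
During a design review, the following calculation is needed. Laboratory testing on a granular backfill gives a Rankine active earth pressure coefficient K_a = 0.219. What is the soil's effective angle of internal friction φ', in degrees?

39.8°

K_a = tan²(45° − φ/2) ⇒ 45° − φ/2 = arctan(√0.219) = 25.08°.
φ = 2(45° − 25.08°) = 39.84°.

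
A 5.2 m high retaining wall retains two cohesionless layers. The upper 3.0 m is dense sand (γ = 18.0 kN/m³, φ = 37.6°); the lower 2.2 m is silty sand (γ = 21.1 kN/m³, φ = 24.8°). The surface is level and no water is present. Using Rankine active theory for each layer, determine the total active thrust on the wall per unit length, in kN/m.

89.1 kN/m

K_a1 = tan²(45°−37.6°/2) = 0.2421; K_a2 = tan²(45°−24.8°/2) = 0.4090.
Layer 1: σ at base = K_a1 γ₁ h₁ = 13.07 kPa; P₁ = ½×13.07×3.0 = 19.61.
Layer 2: σ_v at top = γ₁h₁ = 54.00; σ_h top = K_a2×54.00 = 22.09; σ_h base = K_a2×(54.00+21.1×2.2) = 41.07.
P₂ = ½(22.09+41.07)×2.2 = 69.47. Total P_a = 19.61+69.47 = 89.08 kN/m.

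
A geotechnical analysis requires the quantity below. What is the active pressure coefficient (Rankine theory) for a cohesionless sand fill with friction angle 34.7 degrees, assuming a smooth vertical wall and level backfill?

K_a = tan²(45° − φ/2) = tan²(27.65°) = 0.2745.

0.274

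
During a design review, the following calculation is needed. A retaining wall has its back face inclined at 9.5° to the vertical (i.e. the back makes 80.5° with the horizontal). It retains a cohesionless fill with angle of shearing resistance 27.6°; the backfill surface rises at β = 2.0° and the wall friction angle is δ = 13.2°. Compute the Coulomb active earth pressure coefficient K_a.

0.416

K_a = sin²(α+φ) / [sin²α · sin(α−δ) · (1 + √{sin(φ+δ)sin(φ−β) / (sin(α−δ)sin(α+β))})²].
With α = 80.5°, φ = 27.6°, δ = 13.2°, β = 2.0°: K_a = 0.4160.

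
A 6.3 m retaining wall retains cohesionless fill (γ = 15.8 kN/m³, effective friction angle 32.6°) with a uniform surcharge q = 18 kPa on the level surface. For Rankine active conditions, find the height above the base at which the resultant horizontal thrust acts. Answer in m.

2.38 m

K_a = 0.2997.
Triangular part P₁ = ½K_aγH² = 93.98 at H/3 = 2.100 m; rectangular part P₂ = K_a q H = 33.99 at H/2 = 3.150 m.
ȳ = (P₁·2.100 + P₂·3.150)/(P₁+P₂) = 2.379 m.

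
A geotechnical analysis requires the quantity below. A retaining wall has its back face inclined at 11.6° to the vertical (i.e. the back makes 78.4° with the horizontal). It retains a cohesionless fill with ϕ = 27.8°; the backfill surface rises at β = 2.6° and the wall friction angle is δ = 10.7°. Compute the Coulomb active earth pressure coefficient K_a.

0.439

K_a = sin²(α+φ) / [sin²α · sin(α−δ) · (1 + √{sin(φ+δ)sin(φ−β) / (sin(α−δ)sin(α+β))})²].
With α = 78.4°, φ = 27.8°, δ = 10.7°, β = 2.6°: K_a = 0.4388.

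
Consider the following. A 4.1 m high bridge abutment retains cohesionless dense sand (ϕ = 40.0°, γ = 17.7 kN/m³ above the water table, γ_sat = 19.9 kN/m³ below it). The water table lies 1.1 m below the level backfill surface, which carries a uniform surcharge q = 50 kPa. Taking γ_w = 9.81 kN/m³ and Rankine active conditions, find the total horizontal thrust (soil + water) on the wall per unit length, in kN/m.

114 kN/m

K_a = tan²(45° − φ/2) = 0.2174.
γ' = 19.9 − 9.81 = 10.09 kN/m³. h₂ = H − d_w = 3.0 m.
σ'_h: at surface K_a·q = 10.87; at WT K_a(q+γd_w) = 15.11; at base K_a(q+γd_w+γ'h₂) = 21.69 kPa.
P₁ = ½(10.87+15.11)×1.1 = 14.29; P₂ = ½(15.11+21.69)×3.0 = 55.19; P_w = ½γ_w h₂² = 44.14.
Total = 14.29+55.19+44.14 = 113.6 kN/m.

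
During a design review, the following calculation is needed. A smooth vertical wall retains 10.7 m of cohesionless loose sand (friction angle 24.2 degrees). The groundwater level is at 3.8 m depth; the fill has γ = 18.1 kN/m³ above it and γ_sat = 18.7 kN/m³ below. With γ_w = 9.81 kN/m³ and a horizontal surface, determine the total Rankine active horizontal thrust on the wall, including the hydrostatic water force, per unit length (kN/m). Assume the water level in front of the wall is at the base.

575 kN/m

K_a = tan²(45° − φ/2) = 0.4185.
γ' = 18.7 − 9.81 = 8.890 kN/m³. Depth below WT = 6.9 m.
σ'_h at WT = K_a γ d_w = 28.79 kPa; at base = 28.79 + K_a γ' × 6.9 = 54.46 kPa.
P₁ (0–3.8 m) = ½×28.79×3.8 = 54.69. P₂ (3.8–10.7 m) = ½(28.79+54.46)×6.9 = 287.2.
P_w = ½ γ_w h₂² = 0.5×9.81×6.9² = 233.5. Total = 54.69+287.2+233.5 = 575.4 kN/m.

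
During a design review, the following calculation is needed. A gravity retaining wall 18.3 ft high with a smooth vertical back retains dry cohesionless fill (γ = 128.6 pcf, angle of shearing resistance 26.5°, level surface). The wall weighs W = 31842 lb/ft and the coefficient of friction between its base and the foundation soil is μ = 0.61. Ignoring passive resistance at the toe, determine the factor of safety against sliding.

2.36

K_a = tan²(45° − 26.5°/2) = 0.3829.
P_a = ½K_aγH² = 0.5×0.3829×128.6×18.3² = 8246 lb/ft, acting at H/3 = 6.100 ft above the base.
FS_sliding = μW / P_a = 0.61×31842 / 8246 = 2.356.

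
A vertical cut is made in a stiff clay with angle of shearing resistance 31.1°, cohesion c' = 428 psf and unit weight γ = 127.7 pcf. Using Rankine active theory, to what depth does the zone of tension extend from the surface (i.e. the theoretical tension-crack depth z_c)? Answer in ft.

K_a = tan²(45° − 31.1°/2) = 0.3188; √K_a = 0.5646.
The active pressure is zero where K_a γ z = 2c√K_a, so z_c = 2c/(γ√K_a) = 2×428/(127.7×0.5646) = 11.87 ft.

11.9 ft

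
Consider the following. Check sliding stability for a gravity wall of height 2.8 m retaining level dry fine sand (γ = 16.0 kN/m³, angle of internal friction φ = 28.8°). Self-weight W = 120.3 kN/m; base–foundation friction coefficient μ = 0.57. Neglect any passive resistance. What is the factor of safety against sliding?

K_a = tan²(45° − 28.8°/2) = 0.3498.
P_a = ½K_aγH² = 0.5×0.3498×16.0×2.8² = 21.94 kN/m, acting at H/3 = 0.9333 m above the base.
FS_sliding = μW / P_a = 0.57×120.3 / 21.94 = 3.126.

3.13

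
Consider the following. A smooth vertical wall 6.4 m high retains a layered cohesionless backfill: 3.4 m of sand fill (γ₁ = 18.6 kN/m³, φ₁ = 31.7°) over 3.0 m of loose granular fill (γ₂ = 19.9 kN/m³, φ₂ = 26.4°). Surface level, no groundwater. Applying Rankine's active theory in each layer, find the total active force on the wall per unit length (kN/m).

141 kN/m

K_a1 = tan²(45°−31.7°/2) = 0.3111; K_a2 = tan²(45°−26.4°/2) = 0.3844.
Layer 1: σ at base = K_a1 γ₁ h₁ = 19.67 kPa; P₁ = ½×19.67×3.4 = 33.44.
Layer 2: σ_v at top = γ₁h₁ = 63.24; σ_h top = K_a2×63.24 = 24.31; σ_h base = K_a2×(63.24+19.9×3.0) = 47.26.
P₂ = ½(24.31+47.26)×3.0 = 107.4. Total P_a = 33.44+107.4 = 140.8 kN/m.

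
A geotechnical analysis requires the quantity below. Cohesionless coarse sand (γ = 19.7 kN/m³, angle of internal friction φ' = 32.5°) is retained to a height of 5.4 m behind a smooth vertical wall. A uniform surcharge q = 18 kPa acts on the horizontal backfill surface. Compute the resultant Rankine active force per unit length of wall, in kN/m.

K_a = tan²(45° − φ/2) = 0.3010.
Soil triangle: ½ K_a γ H² = 0.5×0.3010×19.7×5.4² = 86.45 kN/m.
Surcharge rectangle: K_a q H = 0.3010×18×5.4 = 29.26 kN/m.
Total = 86.45 + 29.26 = 115.7 kN/m.

116 kN/m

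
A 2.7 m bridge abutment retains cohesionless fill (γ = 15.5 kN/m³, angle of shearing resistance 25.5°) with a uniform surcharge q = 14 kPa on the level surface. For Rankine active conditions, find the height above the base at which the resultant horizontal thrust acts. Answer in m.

K_a = 0.3981.
Triangular part P₁ = ½K_aγH² = 22.49 at H/3 = 0.9000 m; rectangular part P₂ = K_a q H = 15.05 at H/2 = 1.350 m.
ȳ = (P₁·0.9000 + P₂·1.350)/(P₁+P₂) = 1.080 m.

1.08 m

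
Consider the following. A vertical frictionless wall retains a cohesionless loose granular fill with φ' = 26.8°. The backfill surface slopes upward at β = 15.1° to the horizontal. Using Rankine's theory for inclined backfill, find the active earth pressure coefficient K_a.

K_a = cos β · (cos β − √(cos²β − cos²φ)) / (cos β + √(cos²β − cos²φ)).
cos β = 0.9655, cos φ = 0.8926, √(cos²β − cos²φ) = 0.3680.
K_a = 0.9655 × (0.9655 − 0.3680)/(0.9655 + 0.3680) = 0.4326.

0.433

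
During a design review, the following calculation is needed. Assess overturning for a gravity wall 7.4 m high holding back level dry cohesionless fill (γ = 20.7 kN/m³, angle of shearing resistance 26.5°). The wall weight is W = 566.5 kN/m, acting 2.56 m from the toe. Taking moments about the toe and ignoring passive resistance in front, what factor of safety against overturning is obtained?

K_a = tan²(45° − 26.5°/2) = 0.3829.
P_a = ½K_aγH² = 0.5×0.3829×20.7×7.4² = 217.0 kN/m, acting at H/3 = 2.467 m above the base.
Overturning moment M_o = P_a × H/3 = 217.0 × 2.467 = 535.4.
Resisting moment M_r = W × 2.56 = 566.5 × 2.56 = 1450.
FS_overturning = M_r/M_o = 1450/535.4 = 2.709.

2.71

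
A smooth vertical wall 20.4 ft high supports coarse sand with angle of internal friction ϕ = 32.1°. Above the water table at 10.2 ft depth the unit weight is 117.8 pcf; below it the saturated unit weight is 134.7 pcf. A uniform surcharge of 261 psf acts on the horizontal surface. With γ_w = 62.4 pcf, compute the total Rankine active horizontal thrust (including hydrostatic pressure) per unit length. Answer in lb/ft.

11700 lb/ft

K_a = tan²(45° − φ/2) = 0.3060.
γ' = 134.7 − 62.4 = 72.30 pcf. h₂ = H − d_w = 10.2 ft.
σ'_h: at surface K_a·q = 79.86; at WT K_a(q+γd_w) = 447.5; at base K_a(q+γd_w+γ'h₂) = 673.2 psf.
P₁ = ½(79.86+447.5)×10.2 = 2690; P₂ = ½(447.5+673.2)×10.2 = 5716; P_w = ½γ_w h₂² = 3246.
Total = 2690+5716+3246 = 11650 lb/ft.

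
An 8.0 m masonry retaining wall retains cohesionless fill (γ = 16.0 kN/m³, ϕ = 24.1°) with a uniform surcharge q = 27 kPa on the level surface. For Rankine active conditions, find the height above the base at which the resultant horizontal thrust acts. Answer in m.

3.06 m

K_a = 0.4201.
Triangular part P₁ = ½K_aγH² = 215.1 at H/3 = 2.667 m; rectangular part P₂ = K_a q H = 90.75 at H/2 = 4.000 m.
ȳ = (P₁·2.667 + P₂·4.000)/(P₁+P₂) = 3.062 m.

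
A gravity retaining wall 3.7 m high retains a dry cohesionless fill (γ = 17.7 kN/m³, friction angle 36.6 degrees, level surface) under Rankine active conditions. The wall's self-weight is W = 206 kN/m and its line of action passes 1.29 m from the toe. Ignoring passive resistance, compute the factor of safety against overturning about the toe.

K_a = tan²(45° − 36.6°/2) = 0.2530.
P_a = ½K_aγH² = 0.5×0.2530×17.7×3.7² = 30.65 kN/m, acting at H/3 = 1.233 m above the base.
Overturning moment M_o = P_a × H/3 = 30.65 × 1.233 = 37.80.
Resisting moment M_r = W × 1.29 = 206 × 1.29 = 265.7.
FS_overturning = M_r/M_o = 265.7/37.80 = 7.030.

7.03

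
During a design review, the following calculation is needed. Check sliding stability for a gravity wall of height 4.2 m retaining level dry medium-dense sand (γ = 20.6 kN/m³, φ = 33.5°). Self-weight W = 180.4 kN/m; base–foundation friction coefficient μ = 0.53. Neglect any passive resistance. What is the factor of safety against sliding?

K_a = tan²(45° − 33.5°/2) = 0.2887.
P_a = ½K_aγH² = 0.5×0.2887×20.6×4.2² = 52.46 kN/m, acting at H/3 = 1.400 m above the base.
FS_sliding = μW / P_a = 0.53×180.4 / 52.46 = 1.823.

1.82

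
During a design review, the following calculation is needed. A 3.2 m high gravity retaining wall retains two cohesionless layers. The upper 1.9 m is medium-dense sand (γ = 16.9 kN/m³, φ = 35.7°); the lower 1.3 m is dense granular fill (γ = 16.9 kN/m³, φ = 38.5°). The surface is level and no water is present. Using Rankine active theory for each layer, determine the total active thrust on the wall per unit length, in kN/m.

21.1 kN/m

K_a1 = tan²(45°−35.7°/2) = 0.2630; K_a2 = tan²(45°−38.5°/2) = 0.2327.
Layer 1: σ at base = K_a1 γ₁ h₁ = 8.445 kPa; P₁ = ½×8.445×1.9 = 8.022.
Layer 2: σ_v at top = γ₁h₁ = 32.11; σ_h top = K_a2×32.11 = 7.471; σ_h base = K_a2×(32.11+16.9×1.3) = 12.58.
P₂ = ½(7.471+12.58)×1.3 = 13.03. Total P_a = 8.022+13.03 = 21.06 kN/m.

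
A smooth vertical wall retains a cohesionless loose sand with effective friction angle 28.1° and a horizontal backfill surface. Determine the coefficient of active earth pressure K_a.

0.360

K_a = tan²(45° − φ/2) = tan²(30.95°) = 0.3596.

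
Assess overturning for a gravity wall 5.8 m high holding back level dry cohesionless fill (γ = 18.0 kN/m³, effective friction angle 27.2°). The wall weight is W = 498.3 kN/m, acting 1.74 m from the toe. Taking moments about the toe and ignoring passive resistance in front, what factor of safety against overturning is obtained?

K_a = tan²(45° − 27.2°/2) = 0.3726.
P_a = ½K_aγH² = 0.5×0.3726×18.0×5.8² = 112.8 kN/m, acting at H/3 = 1.933 m above the base.
Overturning moment M_o = P_a × H/3 = 112.8 × 1.933 = 218.1.
Resisting moment M_r = W × 1.74 = 498.3 × 1.74 = 867.0.
FS_overturning = M_r/M_o = 867.0/218.1 = 3.976.

3.98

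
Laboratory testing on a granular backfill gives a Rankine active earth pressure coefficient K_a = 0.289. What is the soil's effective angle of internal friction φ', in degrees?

K_a = tan²(45° − φ/2) ⇒ 45° − φ/2 = arctan(√0.289) = 28.26°.
φ = 2(45° − 28.26°) = 33.48°.

33.5°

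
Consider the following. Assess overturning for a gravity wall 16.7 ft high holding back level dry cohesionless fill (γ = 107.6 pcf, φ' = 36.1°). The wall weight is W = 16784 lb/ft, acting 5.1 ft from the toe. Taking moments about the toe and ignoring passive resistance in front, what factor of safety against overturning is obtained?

3.96

K_a = tan²(45° − 36.1°/2) = 0.2585.
P_a = ½K_aγH² = 0.5×0.2585×107.6×16.7² = 3879 lb/ft, acting at H/3 = 5.567 ft above the base.
Overturning moment M_o = P_a × H/3 = 3879 × 5.567 = 21590.
Resisting moment M_r = W × 5.1 = 16784 × 5.1 = 85600.
FS_overturning = M_r/M_o = 85600/21590 = 3.965.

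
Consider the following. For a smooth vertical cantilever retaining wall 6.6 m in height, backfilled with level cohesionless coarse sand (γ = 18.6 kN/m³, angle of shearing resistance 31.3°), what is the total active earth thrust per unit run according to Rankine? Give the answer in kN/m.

128 kN/m

K_a = tan²(45° − φ/2) = 0.3162.
P_a = ½ K_a γ H² = 0.5 × 0.3162 × 18.6 × 6.6² = 128.1 kN/m.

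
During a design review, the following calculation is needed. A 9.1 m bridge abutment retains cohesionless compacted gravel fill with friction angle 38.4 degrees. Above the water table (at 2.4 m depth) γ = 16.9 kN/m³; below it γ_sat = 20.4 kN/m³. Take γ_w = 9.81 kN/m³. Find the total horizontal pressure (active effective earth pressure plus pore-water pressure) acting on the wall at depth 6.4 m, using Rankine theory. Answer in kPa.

58.6 kPa

K_a = (1 − sin φ)/(1 + sin φ) = 0.2337.
γ' = 20.4 − 9.81 = 10.59 kN/m³.
Effective vertical stress at 6.4 m: σ'_v = 16.9×2.4 + 10.59×4.00 = 82.92 kPa.
σ'_h = K_a σ'_v = 0.2337 × 82.92 = 19.38 kPa; u = γ_w × 4.00 = 39.24 kPa.
Total σ_h = 19.38 + 39.24 = 58.62 kPa.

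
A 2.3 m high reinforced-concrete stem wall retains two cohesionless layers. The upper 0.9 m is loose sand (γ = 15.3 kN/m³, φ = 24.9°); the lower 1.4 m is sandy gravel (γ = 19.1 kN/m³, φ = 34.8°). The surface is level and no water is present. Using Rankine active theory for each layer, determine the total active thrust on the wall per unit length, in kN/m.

K_a1 = tan²(45°−24.9°/2) = 0.4074; K_a2 = tan²(45°−34.8°/2) = 0.2733.
Layer 1: σ at base = K_a1 γ₁ h₁ = 5.610 kPa; P₁ = ½×5.610×0.9 = 2.525.
Layer 2: σ_v at top = γ₁h₁ = 13.77; σ_h top = K_a2×13.77 = 3.763; σ_h base = K_a2×(13.77+19.1×1.4) = 11.07.
P₂ = ½(3.763+11.07)×1.4 = 10.38. Total P_a = 2.525+10.38 = 12.91 kN/m.

12.9 kN/m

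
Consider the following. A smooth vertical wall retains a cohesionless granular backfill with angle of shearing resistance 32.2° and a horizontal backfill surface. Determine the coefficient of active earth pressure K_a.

K_a = tan²(45° − φ/2) = tan²(28.90°) = 0.3047.

0.305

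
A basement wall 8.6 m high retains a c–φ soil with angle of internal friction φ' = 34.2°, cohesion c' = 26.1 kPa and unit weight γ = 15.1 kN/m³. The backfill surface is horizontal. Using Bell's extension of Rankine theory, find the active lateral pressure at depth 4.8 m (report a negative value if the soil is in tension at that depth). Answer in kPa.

K_a = (1 − sin φ)/(1 + sin φ) = 0.2803.
σ_a = K_a γ z − 2c√K_a = 0.2803×15.1×4.8 − 2×26.1×0.5295 = -7.319 kPa.

-7.32 kPa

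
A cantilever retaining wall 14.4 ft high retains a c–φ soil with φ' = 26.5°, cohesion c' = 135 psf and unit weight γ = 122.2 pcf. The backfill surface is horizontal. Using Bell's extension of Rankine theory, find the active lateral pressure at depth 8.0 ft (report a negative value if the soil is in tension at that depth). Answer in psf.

K_a = (1 − sin φ)/(1 + sin φ) = 0.3829.
σ_a = K_a γ z − 2c√K_a = 0.3829×122.2×8.0 − 2×135×0.6188 = 207.3 psf.

207 psf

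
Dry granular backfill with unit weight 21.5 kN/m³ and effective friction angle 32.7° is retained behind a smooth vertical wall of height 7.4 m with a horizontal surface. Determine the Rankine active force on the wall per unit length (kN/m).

K_a = tan²(45° − φ/2) = 0.2985.
P_a = ½ K_a γ H² = 0.5 × 0.2985 × 21.5 × 7.4² = 175.7 kN/m.

176 kN/m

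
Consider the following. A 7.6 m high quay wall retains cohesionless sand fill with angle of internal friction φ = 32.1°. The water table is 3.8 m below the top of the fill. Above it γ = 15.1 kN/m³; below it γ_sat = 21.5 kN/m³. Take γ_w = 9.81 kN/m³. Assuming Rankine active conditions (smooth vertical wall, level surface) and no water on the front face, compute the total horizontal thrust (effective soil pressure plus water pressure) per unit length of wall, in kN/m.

K_a = tan²(45° − φ/2) = 0.3060.
γ' = 21.5 − 9.81 = 11.69 kN/m³. Depth below WT = 3.8 m.
σ'_h at WT = K_a γ d_w = 17.56 kPa; at base = 17.56 + K_a γ' × 3.8 = 31.15 kPa.
P₁ (0–3.8 m) = ½×17.56×3.8 = 33.36. P₂ (3.8–7.6 m) = ½(17.56+31.15)×3.8 = 92.55.
P_w = ½ γ_w h₂² = 0.5×9.81×3.8² = 70.83. Total = 33.36+92.55+70.83 = 196.7 kN/m.

197 kN/m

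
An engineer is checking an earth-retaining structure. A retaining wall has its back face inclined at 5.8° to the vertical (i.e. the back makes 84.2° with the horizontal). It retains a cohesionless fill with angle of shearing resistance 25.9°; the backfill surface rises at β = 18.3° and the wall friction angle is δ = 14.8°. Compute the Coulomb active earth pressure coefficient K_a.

K_a = sin²(α+φ) / [sin²α · sin(α−δ) · (1 + √{sin(φ+δ)sin(φ−β) / (sin(α−δ)sin(α+β))})²].
With α = 84.2°, φ = 25.9°, δ = 14.8°, β = 18.3°: K_a = 0.5570.

0.557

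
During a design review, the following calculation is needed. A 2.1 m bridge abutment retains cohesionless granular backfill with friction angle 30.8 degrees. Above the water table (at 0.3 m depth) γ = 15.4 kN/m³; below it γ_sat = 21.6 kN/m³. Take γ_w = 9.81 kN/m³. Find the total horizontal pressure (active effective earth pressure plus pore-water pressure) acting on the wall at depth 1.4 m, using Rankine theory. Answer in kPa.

16.5 kPa

K_a = (1 − sin φ)/(1 + sin φ) = 0.3227.
γ' = 21.6 − 9.81 = 11.79 kN/m³.
Effective vertical stress at 1.4 m: σ'_v = 15.4×0.3 + 11.79×1.10 = 17.59 kPa.
σ'_h = K_a σ'_v = 0.3227 × 17.59 = 5.676 kPa; u = γ_w × 1.10 = 10.79 kPa.
Total σ_h = 5.676 + 10.79 = 16.47 kPa.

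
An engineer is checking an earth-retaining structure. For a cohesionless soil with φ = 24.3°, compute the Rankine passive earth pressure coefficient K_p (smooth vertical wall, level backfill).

2.40

K_p = (1 + sin φ)/(1 − sin φ) = tan²(45° + 24.3°/2) = 2.399.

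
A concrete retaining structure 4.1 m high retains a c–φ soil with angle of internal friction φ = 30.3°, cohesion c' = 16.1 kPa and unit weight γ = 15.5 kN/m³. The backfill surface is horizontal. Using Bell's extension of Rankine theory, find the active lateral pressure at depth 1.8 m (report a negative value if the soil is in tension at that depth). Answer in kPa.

K_a = (1 − sin φ)/(1 + sin φ) = 0.3293.
σ_a = K_a γ z − 2c√K_a = 0.3293×15.5×1.8 − 2×16.1×0.5739 = -9.290 kPa.

-9.29 kPa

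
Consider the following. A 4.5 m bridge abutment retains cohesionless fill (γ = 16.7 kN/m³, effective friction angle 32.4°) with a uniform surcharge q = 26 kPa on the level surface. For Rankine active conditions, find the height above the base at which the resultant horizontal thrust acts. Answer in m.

K_a = 0.3022.
Triangular part P₁ = ½K_aγH² = 51.10 at H/3 = 1.500 m; rectangular part P₂ = K_a q H = 35.36 at H/2 = 2.250 m.
ȳ = (P₁·1.500 + P₂·2.250)/(P₁+P₂) = 1.807 m.

1.81 m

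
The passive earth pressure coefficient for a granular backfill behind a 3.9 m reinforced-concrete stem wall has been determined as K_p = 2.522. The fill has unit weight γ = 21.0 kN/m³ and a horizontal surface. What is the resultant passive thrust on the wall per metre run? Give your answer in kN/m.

403 kN/m

P = ½ K_p γ H² = 0.5 × 2.522 × 21.0 × 3.9² = 402.8 kN/m.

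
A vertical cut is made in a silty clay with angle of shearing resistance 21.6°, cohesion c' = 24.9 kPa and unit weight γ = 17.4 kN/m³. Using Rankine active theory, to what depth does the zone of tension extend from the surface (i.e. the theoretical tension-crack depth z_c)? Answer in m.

4.21 m

K_a = tan²(45° − 21.6°/2) = 0.4619; √K_a = 0.6796.
The active pressure is zero where K_a γ z = 2c√K_a, so z_c = 2c/(γ√K_a) = 2×24.9/(17.4×0.6796) = 4.211 m.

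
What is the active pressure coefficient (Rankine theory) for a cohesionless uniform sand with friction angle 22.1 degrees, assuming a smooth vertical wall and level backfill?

0.453

K_a = (1 − sin φ)/(1 + sin φ) = (1 − sin 22.1°)/(1 + sin 22.1°) = 0.4533.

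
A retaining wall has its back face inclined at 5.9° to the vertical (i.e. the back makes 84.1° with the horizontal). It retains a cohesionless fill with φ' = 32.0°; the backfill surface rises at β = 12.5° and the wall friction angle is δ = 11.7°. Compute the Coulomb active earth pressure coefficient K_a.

K_a = sin²(α+φ) / [sin²α · sin(α−δ) · (1 + √{sin(φ+δ)sin(φ−β) / (sin(α−δ)sin(α+β))})²].
With α = 84.1°, φ = 32.0°, δ = 11.7°, β = 12.5°: K_a = 0.3833.

0.383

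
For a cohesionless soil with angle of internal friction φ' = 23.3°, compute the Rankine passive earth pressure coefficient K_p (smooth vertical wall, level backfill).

K_p = (1 + sin φ)/(1 − sin φ) = tan²(45° + 23.3°/2) = 2.309.

2.31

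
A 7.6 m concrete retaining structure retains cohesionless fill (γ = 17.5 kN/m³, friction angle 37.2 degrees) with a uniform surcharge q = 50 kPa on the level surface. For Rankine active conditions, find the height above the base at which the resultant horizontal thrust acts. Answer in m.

K_a = 0.2464.
Triangular part P₁ = ½K_aγH² = 124.5 at H/3 = 2.533 m; rectangular part P₂ = K_a q H = 93.64 at H/2 = 3.800 m.
ȳ = (P₁·2.533 + P₂·3.800)/(P₁+P₂) = 3.077 m.

3.08 m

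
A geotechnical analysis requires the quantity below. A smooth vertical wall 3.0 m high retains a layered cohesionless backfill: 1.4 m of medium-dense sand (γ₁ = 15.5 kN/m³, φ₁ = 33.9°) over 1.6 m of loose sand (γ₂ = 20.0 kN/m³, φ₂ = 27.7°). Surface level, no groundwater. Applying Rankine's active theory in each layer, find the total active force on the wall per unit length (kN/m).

26.3 kN/m

K_a1 = tan²(45°−33.9°/2) = 0.2839; K_a2 = tan²(45°−27.7°/2) = 0.3653.
Layer 1: σ at base = K_a1 γ₁ h₁ = 6.161 kPa; P₁ = ½×6.161×1.4 = 4.313.
Layer 2: σ_v at top = γ₁h₁ = 21.70; σ_h top = K_a2×21.70 = 7.928; σ_h base = K_a2×(21.70+20.0×1.6) = 19.62.
P₂ = ½(7.928+19.62)×1.6 = 22.04. Total P_a = 4.313+22.04 = 26.35 kN/m.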